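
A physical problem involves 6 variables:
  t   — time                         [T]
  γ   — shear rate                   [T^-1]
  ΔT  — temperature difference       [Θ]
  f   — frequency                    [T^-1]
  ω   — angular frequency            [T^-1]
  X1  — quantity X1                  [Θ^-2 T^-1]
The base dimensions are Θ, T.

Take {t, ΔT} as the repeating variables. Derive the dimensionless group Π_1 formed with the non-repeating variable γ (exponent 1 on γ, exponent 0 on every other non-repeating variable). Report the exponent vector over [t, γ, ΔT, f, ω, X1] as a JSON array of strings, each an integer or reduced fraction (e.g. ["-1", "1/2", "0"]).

Write exponents as rows Θ,T / cols t,γ,ΔT,f,ω,X1:
  Θ: [ 0  0  1  0  0 -2]
  T: [ 1 -1  0 -1 -1 -1]
RREF → pivots at {t,ΔT} ⇒ r = 2
Repeat: t,ΔT; free: γ,f,ω,X1
RREF:
  r0: [   1   -1    0   -1   -1   -1]
  r1: [   0    0    1    0    0   -2]
Fix exponent of γ at 1, f at 0, ω at 0, X1 at 0; solve each RREF row for its pivot's exponent:
  r0: exp(t) + (-1)·1 = 0 ⇒ exp(t) = 1
  r1: exp(ΔT) + (0)·1 = 0 ⇒ exp(ΔT) = 0
Π_1 = t · γ

["1", "1", "0", "0", "0", "0"]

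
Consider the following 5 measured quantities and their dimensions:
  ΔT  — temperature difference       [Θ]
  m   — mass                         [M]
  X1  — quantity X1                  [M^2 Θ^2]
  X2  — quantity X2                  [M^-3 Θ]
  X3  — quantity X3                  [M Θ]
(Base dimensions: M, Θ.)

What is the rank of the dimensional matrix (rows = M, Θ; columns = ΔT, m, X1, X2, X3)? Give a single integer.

2

Write exponents as rows M,Θ / cols ΔT,m,X1,X2,X3:
  M: [ 0  1  2 -3  1]
  Θ: [ 1  0  2  1  1]
RREF → pivots at {ΔT,m} ⇒ r = 2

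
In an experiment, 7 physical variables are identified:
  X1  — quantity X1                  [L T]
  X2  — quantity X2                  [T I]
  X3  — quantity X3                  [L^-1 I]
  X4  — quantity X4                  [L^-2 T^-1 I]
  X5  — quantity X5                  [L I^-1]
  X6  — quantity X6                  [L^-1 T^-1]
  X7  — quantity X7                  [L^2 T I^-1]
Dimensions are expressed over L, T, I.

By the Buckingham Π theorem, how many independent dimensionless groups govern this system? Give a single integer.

Dimensional matrix (L×T×I by X1×X2×X3×X4×X5×X6×X7):
  L: [ 1  0 -1 -2  1 -1  2]
  T: [ 1  1  0 -1  0 -1  1]
  I: [ 0  1  1  1 -1  0 -1]
Row reduction gives pivot columns X1,X2; rank = 2
7 vars − rank 2 = 5 Π groups

5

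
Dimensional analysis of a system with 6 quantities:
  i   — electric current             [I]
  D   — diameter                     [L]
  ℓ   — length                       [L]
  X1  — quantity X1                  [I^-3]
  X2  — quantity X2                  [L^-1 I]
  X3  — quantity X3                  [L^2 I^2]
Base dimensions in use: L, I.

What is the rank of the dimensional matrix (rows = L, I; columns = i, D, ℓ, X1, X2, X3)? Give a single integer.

Dimensional matrix (L×I by i×D×ℓ×X1×X2×X3):
  L: [ 0  1  1  0 -1  2]
  I: [ 1  0  0 -3  1  2]
Row reduction gives pivot columns i,D; rank = 2

2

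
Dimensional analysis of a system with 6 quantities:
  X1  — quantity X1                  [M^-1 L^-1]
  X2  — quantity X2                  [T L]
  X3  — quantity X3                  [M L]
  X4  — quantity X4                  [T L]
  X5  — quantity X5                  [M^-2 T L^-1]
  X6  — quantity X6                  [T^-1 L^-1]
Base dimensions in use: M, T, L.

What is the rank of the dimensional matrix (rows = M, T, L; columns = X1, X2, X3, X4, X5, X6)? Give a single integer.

Write exponents as rows M,T,L / cols X1,X2,X3,X4,X5,X6:
  M: [-1  0  1  0 -2  0]
  T: [ 0  1  0  1  1 -1]
  L: [-1  1  1  1 -1 -1]
RREF → pivots at {X1,X2} ⇒ r = 2

2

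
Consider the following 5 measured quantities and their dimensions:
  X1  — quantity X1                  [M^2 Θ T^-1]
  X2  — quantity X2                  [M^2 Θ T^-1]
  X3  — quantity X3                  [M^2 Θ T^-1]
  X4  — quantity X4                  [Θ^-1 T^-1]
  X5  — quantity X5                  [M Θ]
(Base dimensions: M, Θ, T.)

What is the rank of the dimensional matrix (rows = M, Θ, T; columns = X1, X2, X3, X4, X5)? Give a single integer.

2

Write exponents as rows M,Θ,T / cols X1,X2,X3,X4,X5:
  M: [ 2  2  2  0  1]
  Θ: [ 1  1  1 -1  1]
  T: [-1 -1 -1 -1  0]
RREF → pivots at {X1,X4} ⇒ r = 2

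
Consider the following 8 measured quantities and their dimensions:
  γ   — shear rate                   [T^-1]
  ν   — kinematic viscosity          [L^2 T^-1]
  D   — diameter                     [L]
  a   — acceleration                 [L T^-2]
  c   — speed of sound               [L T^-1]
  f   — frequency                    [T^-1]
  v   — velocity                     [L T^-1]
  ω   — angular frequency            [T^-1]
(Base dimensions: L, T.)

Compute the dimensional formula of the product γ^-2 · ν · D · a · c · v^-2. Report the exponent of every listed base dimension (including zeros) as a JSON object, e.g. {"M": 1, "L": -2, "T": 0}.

Write exponents as rows L,T / cols γ,ν,D,a,c,f,v,ω:
  L: [ 0  2  1  1  1  0  1  0]
  T: [-1 -1  0 -2 -1 -1 -1 -1]
  [L]: (-2)·0+(1)·2+(1)·1+(1)·1+(1)·1+(-2)·1 = 3
  [T]: (-2)·-1+(1)·-1+(1)·0+(1)·-2+(1)·-1+(-2)·-1 = 0
⇒ L^3

{"L": 3, "T": 0}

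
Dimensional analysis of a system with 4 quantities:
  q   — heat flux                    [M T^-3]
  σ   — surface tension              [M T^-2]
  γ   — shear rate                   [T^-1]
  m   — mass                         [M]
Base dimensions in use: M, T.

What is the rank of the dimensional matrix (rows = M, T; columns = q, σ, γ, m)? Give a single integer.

Exponent matrix [M,T] × [q,σ,γ,m]:
  M: [ 1  1  0  1]
  T: [-3 -2 -1  0]
RREF → pivots at {q,σ} ⇒ r = 2

2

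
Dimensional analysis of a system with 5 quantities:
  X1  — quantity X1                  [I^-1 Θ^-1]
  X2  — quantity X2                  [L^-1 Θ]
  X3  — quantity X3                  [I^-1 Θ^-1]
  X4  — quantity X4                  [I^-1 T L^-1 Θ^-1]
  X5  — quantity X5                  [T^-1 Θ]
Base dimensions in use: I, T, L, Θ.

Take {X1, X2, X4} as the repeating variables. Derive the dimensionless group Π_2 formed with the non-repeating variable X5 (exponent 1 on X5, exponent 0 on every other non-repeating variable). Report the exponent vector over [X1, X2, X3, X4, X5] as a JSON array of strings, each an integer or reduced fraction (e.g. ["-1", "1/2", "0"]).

["-1", "-1", "0", "1", "1"]

Dimensional matrix (I×T×L×Θ by X1×X2×X3×X4×X5):
  I: [-1  0 -1 -1  0]
  T: [ 0  0  0  1 -1]
  L: [ 0 -1  0 -1  0]
  Θ: [-1  1 -1 -1  1]
Echelon form has 3 nonzero rows (pivots: X1,X2,X4)
Repeat: X1,X2,X4; free: X3,X5
RREF:
  r0: [   1    0    1    0    1]
  r1: [   0    1    0    0    1]
  r2: [   0    0    0    1   -1]
  r3: [   0    0    0    0    0]
Fix exponent of X5 at 1, X3 at 0; solve each RREF row for its pivot's exponent:
  r0: exp(X1) + (1)·1 = 0 ⇒ exp(X1) = -1
  r1: exp(X2) + (1)·1 = 0 ⇒ exp(X2) = -1
  r2: exp(X4) + (-1)·1 = 0 ⇒ exp(X4) = 1
Π_2 = X1^-1 · X2^-1 · X4 · X5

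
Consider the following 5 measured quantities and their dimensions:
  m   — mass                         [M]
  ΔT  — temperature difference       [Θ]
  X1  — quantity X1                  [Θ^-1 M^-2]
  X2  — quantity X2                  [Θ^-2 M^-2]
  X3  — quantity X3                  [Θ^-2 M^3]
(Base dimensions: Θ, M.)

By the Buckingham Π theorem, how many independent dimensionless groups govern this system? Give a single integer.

3

Exponent matrix [Θ,M] × [m,ΔT,X1,X2,X3]:
  Θ: [ 0  1 -1 -2 -2]
  M: [ 1  0 -2 -2  3]
Echelon form has 2 nonzero rows (pivots: m,ΔT)
n=5, r=2 ⇒ 3 dimensionless groups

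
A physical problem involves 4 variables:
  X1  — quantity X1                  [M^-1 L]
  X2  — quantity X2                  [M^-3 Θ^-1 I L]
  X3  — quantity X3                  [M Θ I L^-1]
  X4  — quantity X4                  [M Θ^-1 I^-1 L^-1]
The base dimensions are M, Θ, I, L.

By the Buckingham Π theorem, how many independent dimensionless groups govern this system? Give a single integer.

Write exponents as rows M,Θ,I,L / cols X1,X2,X3,X4:
  M: [-1 -3  1  1]
  Θ: [ 0 -1  1 -1]
  I: [ 0  1  1 -1]
  L: [ 1  1 -1 -1]
Row reduction gives pivot columns X1,X2,X3; rank = 3
Π count = n − r = 4 − 3 = 1

1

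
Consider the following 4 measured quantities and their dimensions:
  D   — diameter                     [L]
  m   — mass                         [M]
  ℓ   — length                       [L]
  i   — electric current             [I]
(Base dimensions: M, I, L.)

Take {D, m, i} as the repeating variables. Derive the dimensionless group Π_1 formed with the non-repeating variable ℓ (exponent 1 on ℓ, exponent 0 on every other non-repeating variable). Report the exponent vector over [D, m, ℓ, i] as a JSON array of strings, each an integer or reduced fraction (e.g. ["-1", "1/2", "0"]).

["-1", "0", "1", "0"]

Write exponents as rows M,I,L / cols D,m,ℓ,i:
  M: [ 0  1  0  0]
  I: [ 0  0  0  1]
  L: [ 1  0  1  0]
Echelon form has 3 nonzero rows (pivots: D,m,i)
Repeat: D,m,i; free: ℓ
RREF:
  r0: [   1    0    1    0]
  r1: [   0    1    0    0]
  r2: [   0    0    0    1]
Fix exponent of ℓ at 1; solve each RREF row for its pivot's exponent:
  r0: exp(D) + (1)·1 = 0 ⇒ exp(D) = -1
  r1: exp(m) + (0)·1 = 0 ⇒ exp(m) = 0
  r2: exp(i) + (0)·1 = 0 ⇒ exp(i) = 0
Π_1 = D^-1 · ℓ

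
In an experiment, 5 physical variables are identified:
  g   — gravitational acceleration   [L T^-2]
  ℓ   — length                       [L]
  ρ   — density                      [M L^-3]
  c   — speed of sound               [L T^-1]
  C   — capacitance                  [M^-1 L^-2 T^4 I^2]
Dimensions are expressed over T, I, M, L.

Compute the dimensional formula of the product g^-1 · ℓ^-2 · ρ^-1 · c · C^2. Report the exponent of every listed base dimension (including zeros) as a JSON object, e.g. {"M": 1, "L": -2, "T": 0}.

{"T": 9, "I": 4, "M": -3, "L": -3}

Exponent matrix [T,I,M,L] × [g,ℓ,ρ,c,C]:
  T: [-2  0  0 -1  4]
  I: [ 0  0  0  0  2]
  M: [ 0  0  1  0 -1]
  L: [ 1  1 -3  1 -2]
  [T]: (-1)·-2+(-2)·0+(-1)·0+(1)·-1+(2)·4 = 9
  [I]: (-1)·0+(-2)·0+(-1)·0+(1)·0+(2)·2 = 4
  [M]: (-1)·0+(-2)·0+(-1)·1+(1)·0+(2)·-1 = -3
  [L]: (-1)·1+(-2)·1+(-1)·-3+(1)·1+(2)·-2 = -3
⇒ T^9 I^4 M^-3 L^-3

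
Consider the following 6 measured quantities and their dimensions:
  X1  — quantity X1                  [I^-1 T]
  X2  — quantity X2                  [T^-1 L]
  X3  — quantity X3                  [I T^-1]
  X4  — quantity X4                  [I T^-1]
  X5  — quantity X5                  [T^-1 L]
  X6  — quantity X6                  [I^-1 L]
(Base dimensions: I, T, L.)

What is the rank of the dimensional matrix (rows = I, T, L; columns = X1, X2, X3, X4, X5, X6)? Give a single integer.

Dimensional matrix (I×T×L by X1×X2×X3×X4×X5×X6):
  I: [-1  0  1  1  0 -1]
  T: [ 1 -1 -1 -1 -1  0]
  L: [ 0  1  0  0  1  1]
Echelon form has 2 nonzero rows (pivots: X1,X2)

2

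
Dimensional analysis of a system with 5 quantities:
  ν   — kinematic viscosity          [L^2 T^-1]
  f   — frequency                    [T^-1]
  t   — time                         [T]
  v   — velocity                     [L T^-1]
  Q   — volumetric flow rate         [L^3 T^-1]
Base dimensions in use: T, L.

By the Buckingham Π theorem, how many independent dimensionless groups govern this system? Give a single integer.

Dimensional matrix (T×L by ν×f×t×v×Q):
  T: [-1 -1  1 -1 -1]
  L: [ 2  0  0  1  3]
Row reduction gives pivot columns ν,f; rank = 2
5 vars − rank 2 = 3 Π groups

3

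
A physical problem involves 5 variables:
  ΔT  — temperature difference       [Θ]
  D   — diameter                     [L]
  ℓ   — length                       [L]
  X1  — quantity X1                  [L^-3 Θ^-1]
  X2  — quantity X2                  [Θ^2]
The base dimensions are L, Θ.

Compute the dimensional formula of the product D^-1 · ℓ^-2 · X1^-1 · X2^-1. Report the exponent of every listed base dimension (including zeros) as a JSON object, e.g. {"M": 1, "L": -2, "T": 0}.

{"L": 0, "Θ": -1}

Exponent matrix [L,Θ] × [ΔT,D,ℓ,X1,X2]:
  L: [ 0  1  1 -3  0]
  Θ: [ 1  0  0 -1  2]
  [L]: (-1)·1+(-2)·1+(-1)·-3+(-1)·0 = 0
  [Θ]: (-1)·0+(-2)·0+(-1)·-1+(-1)·2 = -1
⇒ Θ^-1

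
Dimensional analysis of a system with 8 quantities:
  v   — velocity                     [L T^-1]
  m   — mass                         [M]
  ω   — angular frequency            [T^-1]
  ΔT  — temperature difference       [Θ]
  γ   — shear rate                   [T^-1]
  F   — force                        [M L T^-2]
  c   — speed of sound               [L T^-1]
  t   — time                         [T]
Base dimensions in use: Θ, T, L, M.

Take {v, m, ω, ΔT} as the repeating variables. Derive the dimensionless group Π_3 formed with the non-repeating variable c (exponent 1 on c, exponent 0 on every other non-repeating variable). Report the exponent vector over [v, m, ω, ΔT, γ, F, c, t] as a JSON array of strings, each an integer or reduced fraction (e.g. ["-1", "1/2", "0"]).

Write exponents as rows Θ,T,L,M / cols v,m,ω,ΔT,γ,F,c,t:
  Θ: [ 0  0  0  1  0  0  0  0]
  T: [-1  0 -1  0 -1 -2 -1  1]
  L: [ 1  0  0  0  0  1  1  0]
  M: [ 0  1  0  0  0  1  0  0]
Row reduction gives pivot columns v,m,ω,ΔT; rank = 4
Repeat: v,m,ω,ΔT; free: γ,F,c,t
RREF:
  r0: [   1    0    0    0    0    1    1    0]
  r1: [   0    1    0    0    0    1    0    0]
  r2: [   0    0    1    0    1    1    0   -1]
  r3: [   0    0    0    1    0    0    0    0]
Fix exponent of c at 1, γ at 0, F at 0, t at 0; solve each RREF row for its pivot's exponent:
  r0: exp(v) + (1)·1 = 0 ⇒ exp(v) = -1
  r1: exp(m) + (0)·1 = 0 ⇒ exp(m) = 0
  r2: exp(ω) + (0)·1 = 0 ⇒ exp(ω) = 0
  r3: exp(ΔT) + (0)·1 = 0 ⇒ exp(ΔT) = 0
Π_3 = v^-1 · c

["-1", "0", "0", "0", "0", "0", "1", "0"]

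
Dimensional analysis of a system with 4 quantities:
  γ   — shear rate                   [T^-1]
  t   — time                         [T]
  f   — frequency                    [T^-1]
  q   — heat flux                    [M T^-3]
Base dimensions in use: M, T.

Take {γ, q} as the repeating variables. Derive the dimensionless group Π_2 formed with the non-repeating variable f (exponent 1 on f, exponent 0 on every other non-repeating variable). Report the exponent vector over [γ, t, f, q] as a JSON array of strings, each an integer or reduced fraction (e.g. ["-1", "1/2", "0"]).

Write exponents as rows M,T / cols γ,t,f,q:
  M: [ 0  0  0  1]
  T: [-1  1 -1 -3]
Row reduction gives pivot columns γ,q; rank = 2
Repeat: γ,q; free: t,f
RREF:
  r0: [   1   -1    1    0]
  r1: [   0    0    0    1]
Fix exponent of f at 1, t at 0; solve each RREF row for its pivot's exponent:
  r0: exp(γ) + (1)·1 = 0 ⇒ exp(γ) = -1
  r1: exp(q) + (0)·1 = 0 ⇒ exp(q) = 0
Π_2 = γ^-1 · f

["-1", "0", "1", "0"]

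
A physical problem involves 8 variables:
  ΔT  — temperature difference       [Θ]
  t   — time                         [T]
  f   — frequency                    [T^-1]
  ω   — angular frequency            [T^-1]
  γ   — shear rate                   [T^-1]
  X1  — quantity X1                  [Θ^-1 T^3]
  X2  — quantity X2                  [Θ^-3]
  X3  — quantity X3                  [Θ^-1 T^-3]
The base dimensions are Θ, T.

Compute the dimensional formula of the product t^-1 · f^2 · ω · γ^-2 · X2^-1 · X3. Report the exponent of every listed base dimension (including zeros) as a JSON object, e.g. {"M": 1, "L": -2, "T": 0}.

{"Θ": 2, "T": -5}

Exponent matrix [Θ,T] × [ΔT,t,f,ω,γ,X1,X2,X3]:
  Θ: [ 1  0  0  0  0 -1 -3 -1]
  T: [ 0  1 -1 -1 -1  3  0 -3]
  [Θ]: (-1)·0+(2)·0+(1)·0+(-2)·0+(-1)·-3+(1)·-1 = 2
  [T]: (-1)·1+(2)·-1+(1)·-1+(-2)·-1+(-1)·0+(1)·-3 = -5
⇒ Θ^2 T^-5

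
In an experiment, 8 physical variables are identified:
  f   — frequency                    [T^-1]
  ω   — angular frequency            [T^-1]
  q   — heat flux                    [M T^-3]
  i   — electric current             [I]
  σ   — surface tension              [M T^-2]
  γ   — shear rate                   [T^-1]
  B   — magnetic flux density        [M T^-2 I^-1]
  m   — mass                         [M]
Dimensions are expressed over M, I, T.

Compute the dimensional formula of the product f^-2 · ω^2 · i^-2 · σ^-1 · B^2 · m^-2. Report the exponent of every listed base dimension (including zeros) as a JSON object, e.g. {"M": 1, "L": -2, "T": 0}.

Dimensional matrix (M×I×T by f×ω×q×i×σ×γ×B×m):
  M: [ 0  0  1  0  1  0  1  1]
  I: [ 0  0  0  1  0  0 -1  0]
  T: [-1 -1 -3  0 -2 -1 -2  0]
  [M]: (-2)·0+(2)·0+(-2)·0+(-1)·1+(2)·1+(-2)·1 = -1
  [I]: (-2)·0+(2)·0+(-2)·1+(-1)·0+(2)·-1+(-2)·0 = -4
  [T]: (-2)·-1+(2)·-1+(-2)·0+(-1)·-2+(2)·-2+(-2)·0 = -2
⇒ M^-1 I^-4 T^-2

{"M": -1, "I": -4, "T": -2}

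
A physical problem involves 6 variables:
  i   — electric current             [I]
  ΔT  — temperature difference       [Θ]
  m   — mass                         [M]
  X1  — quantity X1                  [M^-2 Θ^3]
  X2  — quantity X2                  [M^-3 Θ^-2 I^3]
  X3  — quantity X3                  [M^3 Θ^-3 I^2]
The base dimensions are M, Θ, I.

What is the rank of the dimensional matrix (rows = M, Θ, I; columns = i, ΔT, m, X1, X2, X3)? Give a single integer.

Exponent matrix [M,Θ,I] × [i,ΔT,m,X1,X2,X3]:
  M: [ 0  0  1 -2 -3  3]
  Θ: [ 0  1  0  3 -2 -3]
  I: [ 1  0  0  0  3  2]
RREF → pivots at {i,ΔT,m} ⇒ r = 3

3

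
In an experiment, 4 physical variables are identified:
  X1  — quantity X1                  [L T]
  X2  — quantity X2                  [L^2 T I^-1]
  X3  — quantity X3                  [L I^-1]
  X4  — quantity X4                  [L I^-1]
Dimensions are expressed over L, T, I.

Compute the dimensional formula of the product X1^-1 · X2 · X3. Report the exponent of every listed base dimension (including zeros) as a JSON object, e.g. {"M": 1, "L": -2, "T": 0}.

Dimensional matrix (L×T×I by X1×X2×X3×X4):
  L: [ 1  2  1  1]
  T: [ 1  1  0  0]
  I: [ 0 -1 -1 -1]
  [L]: (-1)·1+(1)·2+(1)·1 = 2
  [T]: (-1)·1+(1)·1+(1)·0 = 0
  [I]: (-1)·0+(1)·-1+(1)·-1 = -2
⇒ L^2 I^-2

{"L": 2, "T": 0, "I": -2}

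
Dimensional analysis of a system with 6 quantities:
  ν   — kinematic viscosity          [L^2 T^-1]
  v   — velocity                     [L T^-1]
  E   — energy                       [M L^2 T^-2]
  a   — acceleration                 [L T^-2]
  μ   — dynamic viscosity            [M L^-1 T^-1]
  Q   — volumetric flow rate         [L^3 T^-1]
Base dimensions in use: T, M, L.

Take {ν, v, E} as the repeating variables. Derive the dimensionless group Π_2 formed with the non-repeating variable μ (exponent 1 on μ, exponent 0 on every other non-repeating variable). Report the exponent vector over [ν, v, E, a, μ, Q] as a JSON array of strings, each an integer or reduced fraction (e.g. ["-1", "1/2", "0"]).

Dimensional matrix (T×M×L by ν×v×E×a×μ×Q):
  T: [-1 -1 -2 -2 -1 -1]
  M: [ 0  0  1  0  1  0]
  L: [ 2  1  2  1 -1  3]
RREF → pivots at {ν,v,E} ⇒ r = 3
Pivot set = {ν,v,E}, free = {a,μ,Q}
RREF:
  r0: [   1    0    0   -1   -2    2]
  r1: [   0    1    0    3    1   -1]
  r2: [   0    0    1    0    1    0]
Fix exponent of μ at 1, a at 0, Q at 0; solve each RREF row for its pivot's exponent:
  r0: exp(ν) + (-2)·1 = 0 ⇒ exp(ν) = 2
  r1: exp(v) + (1)·1 = 0 ⇒ exp(v) = -1
  r2: exp(E) + (1)·1 = 0 ⇒ exp(E) = -1
Π_2 = ν^2 · v^-1 · E^-1 · μ

["2", "-1", "-1", "0", "1", "0"]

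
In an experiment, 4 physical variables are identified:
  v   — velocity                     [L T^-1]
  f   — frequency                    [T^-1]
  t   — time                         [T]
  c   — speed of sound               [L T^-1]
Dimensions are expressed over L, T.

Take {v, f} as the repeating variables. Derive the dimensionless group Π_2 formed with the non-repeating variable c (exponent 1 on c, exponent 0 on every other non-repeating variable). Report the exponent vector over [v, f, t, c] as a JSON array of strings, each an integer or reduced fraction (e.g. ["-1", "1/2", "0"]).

Dimensional matrix (L×T by v×f×t×c):
  L: [ 1  0  0  1]
  T: [-1 -1  1 -1]
RREF → pivots at {v,f} ⇒ r = 2
Repeat: v,f; free: t,c
RREF:
  r0: [   1    0    0    1]
  r1: [   0    1   -1    0]
Fix exponent of c at 1, t at 0; solve each RREF row for its pivot's exponent:
  r0: exp(v) + (1)·1 = 0 ⇒ exp(v) = -1
  r1: exp(f) + (0)·1 = 0 ⇒ exp(f) = 0
Π_2 = v^-1 · c

["-1", "0", "0", "1"]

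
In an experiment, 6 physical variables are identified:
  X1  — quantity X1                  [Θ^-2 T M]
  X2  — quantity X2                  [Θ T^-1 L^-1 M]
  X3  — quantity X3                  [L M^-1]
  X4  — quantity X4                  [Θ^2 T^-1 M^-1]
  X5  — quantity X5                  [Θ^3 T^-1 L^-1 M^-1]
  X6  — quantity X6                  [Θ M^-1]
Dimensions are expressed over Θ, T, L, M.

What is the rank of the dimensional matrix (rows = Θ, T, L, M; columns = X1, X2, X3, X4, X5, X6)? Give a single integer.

Dimensional matrix (Θ×T×L×M by X1×X2×X3×X4×X5×X6):
  Θ: [-2  1  0  2  3  1]
  T: [ 1 -1  0 -1 -1  0]
  L: [ 0 -1  1  0 -1  0]
  M: [ 1  1 -1 -1 -1 -1]
RREF → pivots at {X1,X2,X3} ⇒ r = 3

3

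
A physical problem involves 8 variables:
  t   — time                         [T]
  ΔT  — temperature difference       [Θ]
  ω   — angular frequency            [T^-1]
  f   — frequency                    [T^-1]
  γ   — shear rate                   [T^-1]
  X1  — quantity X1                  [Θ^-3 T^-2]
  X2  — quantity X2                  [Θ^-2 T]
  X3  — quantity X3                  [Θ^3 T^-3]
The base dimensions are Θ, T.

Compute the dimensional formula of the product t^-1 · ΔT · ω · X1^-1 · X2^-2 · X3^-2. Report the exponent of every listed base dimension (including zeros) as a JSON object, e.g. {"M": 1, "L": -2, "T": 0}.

{"Θ": 2, "T": 4}

Exponent matrix [Θ,T] × [t,ΔT,ω,f,γ,X1,X2,X3]:
  Θ: [ 0  1  0  0  0 -3 -2  3]
  T: [ 1  0 -1 -1 -1 -2  1 -3]
  [Θ]: (-1)·0+(1)·1+(1)·0+(-1)·-3+(-2)·-2+(-2)·3 = 2
  [T]: (-1)·1+(1)·0+(1)·-1+(-1)·-2+(-2)·1+(-2)·-3 = 4
⇒ Θ^2 T^4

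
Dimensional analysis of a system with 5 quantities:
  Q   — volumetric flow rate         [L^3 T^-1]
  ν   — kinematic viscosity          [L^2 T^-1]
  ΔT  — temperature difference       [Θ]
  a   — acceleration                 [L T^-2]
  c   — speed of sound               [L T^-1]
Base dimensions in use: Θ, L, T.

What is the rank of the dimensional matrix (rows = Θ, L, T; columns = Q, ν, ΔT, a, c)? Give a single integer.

3

Exponent matrix [Θ,L,T] × [Q,ν,ΔT,a,c]:
  Θ: [ 0  0  1  0  0]
  L: [ 3  2  0  1  1]
  T: [-1 -1  0 -2 -1]
Echelon form has 3 nonzero rows (pivots: Q,ν,ΔT)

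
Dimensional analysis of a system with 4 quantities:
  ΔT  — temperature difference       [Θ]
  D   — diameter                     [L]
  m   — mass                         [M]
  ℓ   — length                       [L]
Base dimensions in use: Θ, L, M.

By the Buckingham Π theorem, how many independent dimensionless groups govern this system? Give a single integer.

Exponent matrix [Θ,L,M] × [ΔT,D,m,ℓ]:
  Θ: [ 1  0  0  0]
  L: [ 0  1  0  1]
  M: [ 0  0  1  0]
RREF → pivots at {ΔT,D,m} ⇒ r = 3
4 vars − rank 3 = 1 Π group

1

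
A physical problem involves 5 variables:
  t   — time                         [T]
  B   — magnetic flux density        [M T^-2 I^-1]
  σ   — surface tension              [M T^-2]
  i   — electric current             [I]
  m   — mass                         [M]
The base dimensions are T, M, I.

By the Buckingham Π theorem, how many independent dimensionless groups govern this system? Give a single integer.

Exponent matrix [T,M,I] × [t,B,σ,i,m]:
  T: [ 1 -2 -2  0  0]
  M: [ 0  1  1  0  1]
  I: [ 0 -1  0  1  0]
Row reduction gives pivot columns t,B,σ; rank = 3
n=5, r=3 ⇒ 2 dimensionless groups

2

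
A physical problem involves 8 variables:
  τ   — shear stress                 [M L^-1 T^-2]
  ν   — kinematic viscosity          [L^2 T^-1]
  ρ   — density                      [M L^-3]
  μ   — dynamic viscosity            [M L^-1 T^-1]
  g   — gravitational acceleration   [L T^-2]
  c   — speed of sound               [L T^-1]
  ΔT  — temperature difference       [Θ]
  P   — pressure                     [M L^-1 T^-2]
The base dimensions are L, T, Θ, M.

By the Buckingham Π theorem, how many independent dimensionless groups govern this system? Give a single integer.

4

Dimensional matrix (L×T×Θ×M by τ×ν×ρ×μ×g×c×ΔT×P):
  L: [-1  2 -3 -1  1  1  0 -1]
  T: [-2 -1  0 -1 -2 -1  0 -2]
  Θ: [ 0  0  0  0  0  0  1  0]
  M: [ 1  0  1  1  0  0  0  1]
Row reduction gives pivot columns τ,ν,ρ,ΔT; rank = 4
Π count = n − r = 8 − 4 = 4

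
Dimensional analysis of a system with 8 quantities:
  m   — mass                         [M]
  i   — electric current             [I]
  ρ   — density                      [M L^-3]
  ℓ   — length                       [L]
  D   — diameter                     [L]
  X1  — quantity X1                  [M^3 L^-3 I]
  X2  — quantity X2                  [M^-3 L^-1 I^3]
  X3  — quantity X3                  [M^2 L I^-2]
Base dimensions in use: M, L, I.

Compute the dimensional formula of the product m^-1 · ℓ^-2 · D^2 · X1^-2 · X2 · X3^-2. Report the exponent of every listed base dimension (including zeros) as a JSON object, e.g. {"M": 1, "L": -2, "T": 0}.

{"M": -14, "L": 3, "I": 5}

Dimensional matrix (M×L×I by m×i×ρ×ℓ×D×X1×X2×X3):
  M: [ 1  0  1  0  0  3 -3  2]
  L: [ 0  0 -3  1  1 -3 -1  1]
  I: [ 0  1  0  0  0  1  3 -2]
  [M]: (-1)·1+(-2)·0+(2)·0+(-2)·3+(1)·-3+(-2)·2 = -14
  [L]: (-1)·0+(-2)·1+(2)·1+(-2)·-3+(1)·-1+(-2)·1 = 3
  [I]: (-1)·0+(-2)·0+(2)·0+(-2)·1+(1)·3+(-2)·-2 = 5
⇒ M^-14 L^3 I^5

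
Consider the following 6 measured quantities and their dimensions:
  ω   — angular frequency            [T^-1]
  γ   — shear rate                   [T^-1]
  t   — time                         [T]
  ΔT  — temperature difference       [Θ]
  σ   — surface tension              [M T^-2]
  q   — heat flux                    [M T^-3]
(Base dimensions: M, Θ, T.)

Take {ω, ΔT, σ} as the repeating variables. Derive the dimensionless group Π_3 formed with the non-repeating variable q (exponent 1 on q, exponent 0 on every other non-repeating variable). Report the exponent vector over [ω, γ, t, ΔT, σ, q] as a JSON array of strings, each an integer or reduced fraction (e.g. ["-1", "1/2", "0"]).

["-1", "0", "0", "0", "-1", "1"]

Dimensional matrix (M×Θ×T by ω×γ×t×ΔT×σ×q):
  M: [ 0  0  0  0  1  1]
  Θ: [ 0  0  0  1  0  0]
  T: [-1 -1  1  0 -2 -3]
RREF → pivots at {ω,ΔT,σ} ⇒ r = 3
Pivot set = {ω,ΔT,σ}, free = {γ,t,q}
RREF:
  r0: [   1    1   -1    0    0    1]
  r1: [   0    0    0    1    0    0]
  r2: [   0    0    0    0    1    1]
Fix exponent of q at 1, γ at 0, t at 0; solve each RREF row for its pivot's exponent:
  r0: exp(ω) + (1)·1 = 0 ⇒ exp(ω) = -1
  r1: exp(ΔT) + (0)·1 = 0 ⇒ exp(ΔT) = 0
  r2: exp(σ) + (1)·1 = 0 ⇒ exp(σ) = -1
Π_3 = ω^-1 · σ^-1 · q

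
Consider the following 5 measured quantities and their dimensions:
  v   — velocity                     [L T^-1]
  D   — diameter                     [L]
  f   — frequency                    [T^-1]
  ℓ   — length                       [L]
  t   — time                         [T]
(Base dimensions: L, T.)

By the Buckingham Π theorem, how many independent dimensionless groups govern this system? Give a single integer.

Dimensional matrix (L×T by v×D×f×ℓ×t):
  L: [ 1  1  0  1  0]
  T: [-1  0 -1  0  1]
Echelon form has 2 nonzero rows (pivots: v,D)
5 vars − rank 2 = 3 Π groups

3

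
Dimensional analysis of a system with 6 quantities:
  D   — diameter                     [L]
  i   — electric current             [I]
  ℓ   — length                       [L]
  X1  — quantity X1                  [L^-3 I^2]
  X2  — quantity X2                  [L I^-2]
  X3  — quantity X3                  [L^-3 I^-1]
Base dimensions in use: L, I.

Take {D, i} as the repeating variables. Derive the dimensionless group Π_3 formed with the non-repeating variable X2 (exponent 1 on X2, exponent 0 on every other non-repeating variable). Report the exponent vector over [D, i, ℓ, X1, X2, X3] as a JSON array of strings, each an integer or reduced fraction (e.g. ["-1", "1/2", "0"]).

Exponent matrix [L,I] × [D,i,ℓ,X1,X2,X3]:
  L: [ 1  0  1 -3  1 -3]
  I: [ 0  1  0  2 -2 -1]
Echelon form has 2 nonzero rows (pivots: D,i)
Pivot set = {D,i}, free = {ℓ,X1,X2,X3}
RREF:
  r0: [   1    0    1   -3    1   -3]
  r1: [   0    1    0    2   -2   -1]
Fix exponent of X2 at 1, ℓ at 0, X1 at 0, X3 at 0; solve each RREF row for its pivot's exponent:
  r0: exp(D) + (1)·1 = 0 ⇒ exp(D) = -1
  r1: exp(i) + (-2)·1 = 0 ⇒ exp(i) = 2
Π_3 = D^-1 · i^2 · X2

["-1", "2", "0", "0", "1", "0"]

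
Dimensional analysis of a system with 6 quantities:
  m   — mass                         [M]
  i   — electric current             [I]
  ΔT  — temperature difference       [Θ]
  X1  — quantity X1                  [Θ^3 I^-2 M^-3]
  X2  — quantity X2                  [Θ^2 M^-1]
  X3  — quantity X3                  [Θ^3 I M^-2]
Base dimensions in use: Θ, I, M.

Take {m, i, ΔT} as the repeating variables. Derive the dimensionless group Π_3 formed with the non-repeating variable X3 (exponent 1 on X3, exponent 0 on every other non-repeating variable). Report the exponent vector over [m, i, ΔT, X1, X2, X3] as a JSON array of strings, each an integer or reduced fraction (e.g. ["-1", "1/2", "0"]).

Exponent matrix [Θ,I,M] × [m,i,ΔT,X1,X2,X3]:
  Θ: [ 0  0  1  3  2  3]
  I: [ 0  1  0 -2  0  1]
  M: [ 1  0  0 -3 -1 -2]
Echelon form has 3 nonzero rows (pivots: m,i,ΔT)
Repeat: m,i,ΔT; free: X1,X2,X3
RREF:
  r0: [   1    0    0   -3   -1   -2]
  r1: [   0    1    0   -2    0    1]
  r2: [   0    0    1    3    2    3]
Fix exponent of X3 at 1, X1 at 0, X2 at 0; solve each RREF row for its pivot's exponent:
  r0: exp(m) + (-2)·1 = 0 ⇒ exp(m) = 2
  r1: exp(i) + (1)·1 = 0 ⇒ exp(i) = -1
  r2: exp(ΔT) + (3)·1 = 0 ⇒ exp(ΔT) = -3
Π_3 = m^2 · i^-1 · ΔT^-3 · X3

["2", "-1", "-3", "0", "0", "1"]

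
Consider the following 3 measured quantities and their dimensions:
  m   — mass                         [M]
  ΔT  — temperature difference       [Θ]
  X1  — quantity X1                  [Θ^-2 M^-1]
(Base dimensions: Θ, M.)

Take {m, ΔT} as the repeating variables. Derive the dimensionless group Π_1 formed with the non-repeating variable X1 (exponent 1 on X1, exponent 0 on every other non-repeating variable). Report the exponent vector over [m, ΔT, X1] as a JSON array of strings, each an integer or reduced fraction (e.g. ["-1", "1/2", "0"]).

Exponent matrix [Θ,M] × [m,ΔT,X1]:
  Θ: [ 0  1 -2]
  M: [ 1  0 -1]
RREF → pivots at {m,ΔT} ⇒ r = 2
Pivot set = {m,ΔT}, free = {X1}
RREF:
  r0: [   1    0   -1]
  r1: [   0    1   -2]
Fix exponent of X1 at 1; solve each RREF row for its pivot's exponent:
  r0: exp(m) + (-1)·1 = 0 ⇒ exp(m) = 1
  r1: exp(ΔT) + (-2)·1 = 0 ⇒ exp(ΔT) = 2
Π_1 = m · ΔT^2 · X1

["1", "2", "1"]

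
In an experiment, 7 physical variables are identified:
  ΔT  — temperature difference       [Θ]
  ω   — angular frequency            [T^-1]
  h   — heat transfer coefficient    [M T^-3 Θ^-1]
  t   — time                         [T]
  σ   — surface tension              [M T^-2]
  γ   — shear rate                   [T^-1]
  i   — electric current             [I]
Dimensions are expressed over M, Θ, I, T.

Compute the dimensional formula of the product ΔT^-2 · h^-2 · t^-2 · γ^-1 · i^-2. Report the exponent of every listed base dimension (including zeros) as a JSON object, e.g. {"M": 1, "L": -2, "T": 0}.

Exponent matrix [M,Θ,I,T] × [ΔT,ω,h,t,σ,γ,i]:
  M: [ 0  0  1  0  1  0  0]
  Θ: [ 1  0 -1  0  0  0  0]
  I: [ 0  0  0  0  0  0  1]
  T: [ 0 -1 -3  1 -2 -1  0]
  [M]: (-2)·0+(-2)·1+(-2)·0+(-1)·0+(-2)·0 = -2
  [Θ]: (-2)·1+(-2)·-1+(-2)·0+(-1)·0+(-2)·0 = 0
  [I]: (-2)·0+(-2)·0+(-2)·0+(-1)·0+(-2)·1 = -2
  [T]: (-2)·0+(-2)·-3+(-2)·1+(-1)·-1+(-2)·0 = 5
⇒ M^-2 I^-2 T^5

{"M": -2, "Θ": 0, "I": -2, "T": 5}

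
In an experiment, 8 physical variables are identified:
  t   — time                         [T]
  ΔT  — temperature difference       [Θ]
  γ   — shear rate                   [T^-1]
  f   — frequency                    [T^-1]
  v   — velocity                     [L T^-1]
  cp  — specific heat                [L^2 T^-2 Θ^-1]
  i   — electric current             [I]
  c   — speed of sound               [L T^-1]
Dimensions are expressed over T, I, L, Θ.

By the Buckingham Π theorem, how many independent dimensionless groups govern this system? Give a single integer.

4

Exponent matrix [T,I,L,Θ] × [t,ΔT,γ,f,v,cp,i,c]:
  T: [ 1  0 -1 -1 -1 -2  0 -1]
  I: [ 0  0  0  0  0  0  1  0]
  L: [ 0  0  0  0  1  2  0  1]
  Θ: [ 0  1  0  0  0 -1  0  0]
Row reduction gives pivot columns t,ΔT,v,i; rank = 4
n=8, r=4 ⇒ 4 dimensionless groups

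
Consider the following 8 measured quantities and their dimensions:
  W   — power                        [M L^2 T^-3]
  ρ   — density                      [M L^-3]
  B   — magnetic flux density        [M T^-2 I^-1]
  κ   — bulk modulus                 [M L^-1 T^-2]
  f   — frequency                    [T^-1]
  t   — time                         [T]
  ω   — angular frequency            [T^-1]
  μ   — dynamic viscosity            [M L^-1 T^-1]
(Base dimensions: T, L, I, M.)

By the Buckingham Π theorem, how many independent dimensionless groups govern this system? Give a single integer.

Exponent matrix [T,L,I,M] × [W,ρ,B,κ,f,t,ω,μ]:
  T: [-3  0 -2 -2 -1  1 -1 -1]
  L: [ 2 -3  0 -1  0  0  0 -1]
  I: [ 0  0 -1  0  0  0  0  0]
  M: [ 1  1  1  1  0  0  0  1]
Row reduction gives pivot columns W,ρ,B,κ; rank = 4
8 vars − rank 4 = 4 Π groups

4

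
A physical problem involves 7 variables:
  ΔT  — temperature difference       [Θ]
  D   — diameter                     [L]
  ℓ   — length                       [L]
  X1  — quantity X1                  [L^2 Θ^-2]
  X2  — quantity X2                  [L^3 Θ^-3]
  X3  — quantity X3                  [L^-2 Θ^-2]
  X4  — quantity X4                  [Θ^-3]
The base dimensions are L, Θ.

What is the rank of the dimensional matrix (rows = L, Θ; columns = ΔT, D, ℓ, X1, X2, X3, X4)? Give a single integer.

2

Exponent matrix [L,Θ] × [ΔT,D,ℓ,X1,X2,X3,X4]:
  L: [ 0  1  1  2  3 -2  0]
  Θ: [ 1  0  0 -2 -3 -2 -3]
RREF → pivots at {ΔT,D} ⇒ r = 2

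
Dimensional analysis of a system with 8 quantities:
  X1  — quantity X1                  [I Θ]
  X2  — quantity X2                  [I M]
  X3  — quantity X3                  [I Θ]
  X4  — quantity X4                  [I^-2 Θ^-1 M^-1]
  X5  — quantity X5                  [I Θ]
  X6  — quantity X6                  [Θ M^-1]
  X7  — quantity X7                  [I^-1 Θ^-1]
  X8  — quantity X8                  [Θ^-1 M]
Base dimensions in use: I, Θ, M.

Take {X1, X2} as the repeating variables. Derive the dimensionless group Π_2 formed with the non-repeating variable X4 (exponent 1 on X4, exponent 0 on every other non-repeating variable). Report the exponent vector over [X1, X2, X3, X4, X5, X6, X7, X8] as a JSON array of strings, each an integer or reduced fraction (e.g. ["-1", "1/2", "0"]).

Write exponents as rows I,Θ,M / cols X1,X2,X3,X4,X5,X6,X7,X8:
  I: [ 1  1  1 -2  1  0 -1  0]
  Θ: [ 1  0  1 -1  1  1 -1 -1]
  M: [ 0  1  0 -1  0 -1  0  1]
RREF → pivots at {X1,X2} ⇒ r = 2
Pivot set = {X1,X2}, free = {X3,X4,X5,X6,X7,X8}
RREF:
  r0: [   1    0    1   -1    1    1   -1   -1]
  r1: [   0    1    0   -1    0   -1    0    1]
  r2: [   0    0    0    0    0    0    0    0]
Fix exponent of X4 at 1, X3 at 0, X5 at 0, X6 at 0, X7 at 0, X8 at 0; solve each RREF row for its pivot's exponent:
  r0: exp(X1) + (-1)·1 = 0 ⇒ exp(X1) = 1
  r1: exp(X2) + (-1)·1 = 0 ⇒ exp(X2) = 1
Π_2 = X1 · X2 · X4

["1", "1", "0", "1", "0", "0", "0", "0"]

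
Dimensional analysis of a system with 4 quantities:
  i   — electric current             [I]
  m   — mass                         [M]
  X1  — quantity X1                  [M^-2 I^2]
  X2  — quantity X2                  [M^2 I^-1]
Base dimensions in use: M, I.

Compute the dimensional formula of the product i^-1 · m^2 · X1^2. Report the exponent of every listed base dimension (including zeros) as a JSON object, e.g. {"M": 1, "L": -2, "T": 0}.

Dimensional matrix (M×I by i×m×X1×X2):
  M: [ 0  1 -2  2]
  I: [ 1  0  2 -1]
  [M]: (-1)·0+(2)·1+(2)·-2 = -2
  [I]: (-1)·1+(2)·0+(2)·2 = 3
⇒ M^-2 I^3

{"M": -2, "I": 3}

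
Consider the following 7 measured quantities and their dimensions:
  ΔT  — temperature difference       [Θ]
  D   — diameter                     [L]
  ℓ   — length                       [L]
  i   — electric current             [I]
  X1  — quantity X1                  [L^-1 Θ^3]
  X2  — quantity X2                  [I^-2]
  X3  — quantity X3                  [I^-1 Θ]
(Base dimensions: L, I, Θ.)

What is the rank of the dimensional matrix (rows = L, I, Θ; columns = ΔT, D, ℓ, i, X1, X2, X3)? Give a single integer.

Exponent matrix [L,I,Θ] × [ΔT,D,ℓ,i,X1,X2,X3]:
  L: [ 0  1  1  0 -1  0  0]
  I: [ 0  0  0  1  0 -2 -1]
  Θ: [ 1  0  0  0  3  0  1]
RREF → pivots at {ΔT,D,i} ⇒ r = 3

3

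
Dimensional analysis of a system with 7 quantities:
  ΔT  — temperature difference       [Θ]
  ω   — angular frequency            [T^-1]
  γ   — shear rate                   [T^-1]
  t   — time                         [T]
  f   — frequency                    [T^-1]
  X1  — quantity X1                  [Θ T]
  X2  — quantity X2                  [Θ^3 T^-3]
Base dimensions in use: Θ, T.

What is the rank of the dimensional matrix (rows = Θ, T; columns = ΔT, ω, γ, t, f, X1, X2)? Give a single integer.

2

Dimensional matrix (Θ×T by ΔT×ω×γ×t×f×X1×X2):
  Θ: [ 1  0  0  0  0  1  3]
  T: [ 0 -1 -1  1 -1  1 -3]
Row reduction gives pivot columns ΔT,ω; rank = 2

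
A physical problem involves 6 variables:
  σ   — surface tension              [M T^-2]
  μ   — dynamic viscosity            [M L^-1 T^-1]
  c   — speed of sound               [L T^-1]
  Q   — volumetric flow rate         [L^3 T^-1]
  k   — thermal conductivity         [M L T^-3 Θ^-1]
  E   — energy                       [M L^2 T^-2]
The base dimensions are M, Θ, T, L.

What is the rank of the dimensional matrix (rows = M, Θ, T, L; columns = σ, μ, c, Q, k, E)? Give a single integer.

4

Exponent matrix [M,Θ,T,L] × [σ,μ,c,Q,k,E]:
  M: [ 1  1  0  0  1  1]
  Θ: [ 0  0  0  0 -1  0]
  T: [-2 -1 -1 -1 -3 -2]
  L: [ 0 -1  1  3  1  2]
Echelon form has 4 nonzero rows (pivots: σ,μ,Q,k)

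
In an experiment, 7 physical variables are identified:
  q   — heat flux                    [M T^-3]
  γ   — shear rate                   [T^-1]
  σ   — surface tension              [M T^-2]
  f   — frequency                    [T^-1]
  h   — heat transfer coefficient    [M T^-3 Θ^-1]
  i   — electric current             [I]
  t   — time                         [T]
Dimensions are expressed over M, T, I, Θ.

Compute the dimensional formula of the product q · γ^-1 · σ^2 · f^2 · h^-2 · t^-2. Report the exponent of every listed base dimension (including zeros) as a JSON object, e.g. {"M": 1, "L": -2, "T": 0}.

Exponent matrix [M,T,I,Θ] × [q,γ,σ,f,h,i,t]:
  M: [ 1  0  1  0  1  0  0]
  T: [-3 -1 -2 -1 -3  0  1]
  I: [ 0  0  0  0  0  1  0]
  Θ: [ 0  0  0  0 -1  0  0]
  [M]: (1)·1+(-1)·0+(2)·1+(2)·0+(-2)·1+(-2)·0 = 1
  [T]: (1)·-3+(-1)·-1+(2)·-2+(2)·-1+(-2)·-3+(-2)·1 = -4
  [I]: (1)·0+(-1)·0+(2)·0+(2)·0+(-2)·0+(-2)·0 = 0
  [Θ]: (1)·0+(-1)·0+(2)·0+(2)·0+(-2)·-1+(-2)·0 = 2
⇒ M T^-4 Θ^2

{"M": 1, "T": -4, "I": 0, "Θ": 2}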